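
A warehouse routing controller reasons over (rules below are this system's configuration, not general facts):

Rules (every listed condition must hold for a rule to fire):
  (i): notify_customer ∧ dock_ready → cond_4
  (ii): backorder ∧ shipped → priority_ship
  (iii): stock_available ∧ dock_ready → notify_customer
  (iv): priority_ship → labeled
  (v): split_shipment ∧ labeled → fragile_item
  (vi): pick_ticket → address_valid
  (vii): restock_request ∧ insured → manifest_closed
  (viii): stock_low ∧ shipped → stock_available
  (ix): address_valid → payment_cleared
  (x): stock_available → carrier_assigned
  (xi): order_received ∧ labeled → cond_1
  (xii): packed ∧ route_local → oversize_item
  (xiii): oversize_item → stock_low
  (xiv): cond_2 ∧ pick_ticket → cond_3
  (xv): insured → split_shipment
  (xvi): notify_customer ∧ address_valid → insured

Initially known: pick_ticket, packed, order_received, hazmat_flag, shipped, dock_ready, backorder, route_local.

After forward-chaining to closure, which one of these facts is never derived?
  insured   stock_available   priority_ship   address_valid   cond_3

cond_3

Round 1 — (ii), (vi), (xii), derive priority_ship, address_valid, oversize_item.
Round 2 — (iv), (ix), (xiii), derive labeled, payment_cleared, stock_low.
Round 3 — (viii), (xi), derive stock_available, cond_1.
Round 4 — (iii), (x), derive notify_customer, carrier_assigned.
Round 5 — (i), (xvi), derive cond_4, insured.
Round 6 — (xv), derive split_shipment.
Round 7 — (v), derive fragile_item.
Derived: address_valid (round 1), stock_available (round 3), priority_ship (round 1), insured (round 5). cond_3 never appears in any round.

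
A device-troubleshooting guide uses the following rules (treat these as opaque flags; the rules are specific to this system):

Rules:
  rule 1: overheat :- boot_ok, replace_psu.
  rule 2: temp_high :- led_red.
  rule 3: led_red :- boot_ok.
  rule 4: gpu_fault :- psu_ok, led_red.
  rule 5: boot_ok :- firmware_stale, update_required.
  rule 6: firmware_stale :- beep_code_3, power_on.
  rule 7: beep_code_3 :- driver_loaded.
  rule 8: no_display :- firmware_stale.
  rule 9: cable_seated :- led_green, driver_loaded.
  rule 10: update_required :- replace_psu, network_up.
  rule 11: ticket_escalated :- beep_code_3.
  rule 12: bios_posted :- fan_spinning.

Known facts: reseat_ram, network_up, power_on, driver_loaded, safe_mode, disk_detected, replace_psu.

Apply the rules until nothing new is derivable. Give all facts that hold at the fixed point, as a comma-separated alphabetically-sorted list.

Round 1 fires rule 7, rule 10, giving beep_code_3, update_required.
Round 2 fires rule 6, rule 11, giving firmware_stale, ticket_escalated.
Round 3 fires rule 5, rule 8, giving boot_ok, no_display.
Round 4 fires rule 1, rule 3, giving overheat, led_red.
Round 5 fires rule 2, giving temp_high.

beep_code_3, boot_ok, disk_detected, driver_loaded, firmware_stale, led_red, network_up, no_display, overheat, power_on, replace_psu, reseat_ram, safe_mode, temp_high, ticket_escalated, update_required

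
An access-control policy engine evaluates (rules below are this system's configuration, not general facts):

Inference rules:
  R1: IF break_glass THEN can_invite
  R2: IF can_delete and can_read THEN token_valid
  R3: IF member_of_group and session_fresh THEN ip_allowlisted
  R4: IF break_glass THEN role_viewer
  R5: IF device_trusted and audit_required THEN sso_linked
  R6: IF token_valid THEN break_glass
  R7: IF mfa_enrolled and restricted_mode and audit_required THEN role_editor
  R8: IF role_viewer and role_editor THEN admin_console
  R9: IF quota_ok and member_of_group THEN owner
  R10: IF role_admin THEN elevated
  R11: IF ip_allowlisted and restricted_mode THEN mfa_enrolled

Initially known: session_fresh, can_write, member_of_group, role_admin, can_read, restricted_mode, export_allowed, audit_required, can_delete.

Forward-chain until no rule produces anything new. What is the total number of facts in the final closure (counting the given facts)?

Round 1 fires R2, R3, R10, giving token_valid, ip_allowlisted, elevated.
Round 2 fires R6, R11, giving break_glass, mfa_enrolled.
Round 3 fires R1, R4, R7, giving can_invite, role_viewer, role_editor.
Round 4 fires R8, giving admin_console.
Closure: {admin_console, audit_required, break_glass, can_delete, can_invite, can_read, can_write, elevated, export_allowed, ip_allowlisted, member_of_group, mfa_enrolled, restricted_mode, role_admin, role_editor, role_viewer, session_fresh, token_valid} — 18 facts.

18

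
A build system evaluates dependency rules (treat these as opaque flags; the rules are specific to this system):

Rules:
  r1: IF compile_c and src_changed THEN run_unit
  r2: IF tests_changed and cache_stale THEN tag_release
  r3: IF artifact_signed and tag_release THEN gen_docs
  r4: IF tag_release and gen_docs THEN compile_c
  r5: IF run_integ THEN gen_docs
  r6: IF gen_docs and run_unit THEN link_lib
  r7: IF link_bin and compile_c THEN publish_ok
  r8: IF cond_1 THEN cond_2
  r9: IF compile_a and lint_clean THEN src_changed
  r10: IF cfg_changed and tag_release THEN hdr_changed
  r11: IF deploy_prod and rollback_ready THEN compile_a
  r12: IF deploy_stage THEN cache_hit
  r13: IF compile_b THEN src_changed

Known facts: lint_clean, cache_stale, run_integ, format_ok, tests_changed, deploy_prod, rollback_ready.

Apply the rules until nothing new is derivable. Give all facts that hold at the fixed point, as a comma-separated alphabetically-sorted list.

cache_stale, compile_a, compile_c, deploy_prod, format_ok, gen_docs, link_lib, lint_clean, rollback_ready, run_integ, run_unit, src_changed, tag_release, tests_changed

Round 1 fires r2, r5, r11, giving tag_release, gen_docs, compile_a.
Round 2 fires r4, r9, giving compile_c, src_changed.
Round 3 fires r1, giving run_unit.
Round 4 fires r6, giving link_lib.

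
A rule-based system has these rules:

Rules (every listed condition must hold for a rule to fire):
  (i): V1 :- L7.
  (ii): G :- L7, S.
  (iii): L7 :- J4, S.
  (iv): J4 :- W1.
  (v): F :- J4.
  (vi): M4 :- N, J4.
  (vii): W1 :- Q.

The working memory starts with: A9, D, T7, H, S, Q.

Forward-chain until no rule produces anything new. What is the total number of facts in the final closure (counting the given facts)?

12

[1] (vii) [W1 :- Q.]. ⇒ new: W1.
[2] (iv) [J4 :- W1.]. ⇒ new: J4.
[3] (iii) [L7 :- J4, S.]; (v) [F :- J4.]. ⇒ new: L7, F.
[4] (i) [V1 :- L7.]; (ii) [G :- L7, S.]. ⇒ new: V1, G.
Closure: {A9, D, F, G, H, J4, L7, Q, S, T7, V1, W1} — 12 facts.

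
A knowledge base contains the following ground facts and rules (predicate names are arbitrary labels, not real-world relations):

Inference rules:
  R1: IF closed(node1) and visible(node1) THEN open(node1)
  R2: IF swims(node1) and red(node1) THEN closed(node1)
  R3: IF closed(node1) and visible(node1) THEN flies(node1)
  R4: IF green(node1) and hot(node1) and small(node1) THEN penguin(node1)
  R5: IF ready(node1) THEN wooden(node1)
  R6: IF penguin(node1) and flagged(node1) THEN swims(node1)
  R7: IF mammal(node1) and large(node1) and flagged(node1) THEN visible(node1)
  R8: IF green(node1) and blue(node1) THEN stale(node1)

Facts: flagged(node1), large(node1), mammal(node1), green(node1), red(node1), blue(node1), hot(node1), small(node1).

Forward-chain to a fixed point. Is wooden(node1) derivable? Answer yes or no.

Round 1 fires R4, R7, R8, giving penguin(node1), visible(node1), stale(node1).
Round 2 fires R6, giving swims(node1).
Round 3 fires R2, giving closed(node1).
Round 4 fires R1, R3, giving open(node1), flies(node1).
Fixed point reached. wooden(node1) is concluded only by R5; R5 needs ready(node1) (never derived).

no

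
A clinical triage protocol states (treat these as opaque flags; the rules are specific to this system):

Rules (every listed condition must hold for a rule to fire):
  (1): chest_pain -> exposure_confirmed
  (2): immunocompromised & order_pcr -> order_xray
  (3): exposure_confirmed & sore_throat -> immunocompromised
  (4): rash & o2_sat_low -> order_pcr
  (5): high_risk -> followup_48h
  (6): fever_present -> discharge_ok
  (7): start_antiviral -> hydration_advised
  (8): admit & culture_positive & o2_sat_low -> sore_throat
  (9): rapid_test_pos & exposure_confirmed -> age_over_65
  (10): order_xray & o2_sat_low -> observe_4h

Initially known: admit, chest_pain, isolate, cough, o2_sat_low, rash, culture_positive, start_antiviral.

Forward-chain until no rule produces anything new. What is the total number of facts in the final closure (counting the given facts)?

Round 1: (1) [chest_pain -> exposure_confirmed]; (4) [rash & o2_sat_low -> order_pcr]; (7) [start_antiviral -> hydration_advised]; (8) [admit & culture_positive & o2_sat_low -> sore_throat]. New: exposure_confirmed, order_pcr, hydration_advised, sore_throat.
Round 2: (3) [exposure_confirmed & sore_throat -> immunocompromised]. New: immunocompromised.
Round 3: (2) [immunocompromised & order_pcr -> order_xray]. New: order_xray.
Round 4: (10) [order_xray & o2_sat_low -> observe_4h]. New: observe_4h.
Closure: {admit, chest_pain, cough, culture_positive, exposure_confirmed, hydration_advised, immunocompromised, isolate, o2_sat_low, observe_4h, order_pcr, order_xray, rash, sore_throat, start_antiviral} — 15 facts.

15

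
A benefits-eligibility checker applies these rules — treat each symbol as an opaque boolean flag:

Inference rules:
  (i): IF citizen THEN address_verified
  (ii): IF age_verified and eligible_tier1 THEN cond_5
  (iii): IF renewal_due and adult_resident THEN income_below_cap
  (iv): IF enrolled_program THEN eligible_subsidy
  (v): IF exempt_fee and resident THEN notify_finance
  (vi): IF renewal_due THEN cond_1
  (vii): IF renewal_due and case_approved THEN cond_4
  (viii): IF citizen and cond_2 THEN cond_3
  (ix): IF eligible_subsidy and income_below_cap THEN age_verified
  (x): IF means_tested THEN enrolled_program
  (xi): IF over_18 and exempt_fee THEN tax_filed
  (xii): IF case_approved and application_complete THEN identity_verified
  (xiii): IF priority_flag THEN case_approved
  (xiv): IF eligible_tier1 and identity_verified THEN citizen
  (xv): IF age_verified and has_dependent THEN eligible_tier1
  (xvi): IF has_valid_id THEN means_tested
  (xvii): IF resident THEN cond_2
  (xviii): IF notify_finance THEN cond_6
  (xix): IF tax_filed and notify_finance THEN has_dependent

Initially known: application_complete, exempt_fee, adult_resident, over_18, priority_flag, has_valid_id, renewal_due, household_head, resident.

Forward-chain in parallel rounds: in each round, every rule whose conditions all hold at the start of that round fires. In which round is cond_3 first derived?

Round 1 fires (iii), (v), (vi), (xi), (xiii), (xvi), (xvii), giving income_below_cap, notify_finance, cond_1, tax_filed, case_approved, means_tested, cond_2.
Round 2 fires (vii), (x), (xii), (xviii), (xix), giving cond_4, enrolled_program, identity_verified, cond_6, has_dependent.
Round 3 fires (iv), giving eligible_subsidy.
Round 4 fires (ix), giving age_verified.
Round 5 fires (xv), giving eligible_tier1.
Round 6 fires (ii), (xiv), giving cond_5, citizen.
Round 7 fires (i), (viii), giving address_verified, cond_3.
cond_3 first appears in round 7.

7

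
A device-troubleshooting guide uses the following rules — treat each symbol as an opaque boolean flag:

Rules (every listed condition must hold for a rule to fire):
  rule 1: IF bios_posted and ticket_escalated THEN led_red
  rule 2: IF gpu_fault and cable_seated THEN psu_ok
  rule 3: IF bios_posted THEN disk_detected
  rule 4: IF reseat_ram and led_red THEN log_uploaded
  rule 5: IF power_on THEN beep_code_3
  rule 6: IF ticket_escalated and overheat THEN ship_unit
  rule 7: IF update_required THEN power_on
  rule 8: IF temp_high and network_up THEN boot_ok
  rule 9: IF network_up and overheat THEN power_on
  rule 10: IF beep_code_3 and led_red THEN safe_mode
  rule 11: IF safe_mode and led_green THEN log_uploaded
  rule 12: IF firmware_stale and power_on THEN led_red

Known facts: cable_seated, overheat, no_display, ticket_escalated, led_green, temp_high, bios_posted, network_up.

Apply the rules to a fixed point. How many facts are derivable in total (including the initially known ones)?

16

Round 1 — rule 1, rule 3, rule 6, rule 8, rule 9, derive led_red, disk_detected, ship_unit, boot_ok, power_on.
Round 2 — rule 5, derive beep_code_3.
Round 3 — rule 10, derive safe_mode.
Round 4 — rule 11, derive log_uploaded.
Closure: {beep_code_3, bios_posted, boot_ok, cable_seated, disk_detected, led_green, led_red, log_uploaded, network_up, no_display, overheat, power_on, safe_mode, ship_unit, temp_high, ticket_escalated} — 16 facts.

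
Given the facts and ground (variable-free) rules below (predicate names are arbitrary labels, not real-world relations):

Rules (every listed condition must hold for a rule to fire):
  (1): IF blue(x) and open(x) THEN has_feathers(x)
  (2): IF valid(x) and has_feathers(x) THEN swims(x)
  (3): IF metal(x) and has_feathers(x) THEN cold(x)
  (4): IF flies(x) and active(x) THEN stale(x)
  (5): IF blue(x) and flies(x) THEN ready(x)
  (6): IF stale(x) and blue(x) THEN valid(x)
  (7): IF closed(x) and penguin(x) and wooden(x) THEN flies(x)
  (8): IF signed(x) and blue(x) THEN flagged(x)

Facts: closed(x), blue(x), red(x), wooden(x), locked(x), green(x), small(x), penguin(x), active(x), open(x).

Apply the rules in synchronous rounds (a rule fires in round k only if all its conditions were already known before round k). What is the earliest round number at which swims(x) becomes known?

Round 1: (1) [IF blue(x) and open(x) THEN has_feathers(x)]; (7) [IF closed(x) and penguin(x) and wooden(x) THEN flies(x)]. Adds has_feathers(x), flies(x).
Round 2: (4) [IF flies(x) and active(x) THEN stale(x)]; (5) [IF blue(x) and flies(x) THEN ready(x)]. Adds stale(x), ready(x).
Round 3: (6) [IF stale(x) and blue(x) THEN valid(x)]. Adds valid(x).
Round 4: (2) [IF valid(x) and has_feathers(x) THEN swims(x)]. Adds swims(x).
swims(x) first appears in round 4.

4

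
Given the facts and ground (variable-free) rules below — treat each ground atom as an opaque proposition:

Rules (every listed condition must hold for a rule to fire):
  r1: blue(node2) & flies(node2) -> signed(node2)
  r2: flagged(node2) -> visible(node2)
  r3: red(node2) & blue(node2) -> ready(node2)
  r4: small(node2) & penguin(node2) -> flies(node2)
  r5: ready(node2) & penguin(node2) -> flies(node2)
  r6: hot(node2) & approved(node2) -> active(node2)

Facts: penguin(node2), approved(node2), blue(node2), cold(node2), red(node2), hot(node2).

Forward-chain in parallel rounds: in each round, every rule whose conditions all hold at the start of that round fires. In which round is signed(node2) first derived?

3

Round 1 — r3, r6, derive ready(node2), active(node2).
Round 2 — r5, derive flies(node2).
Round 3 — r1, derive signed(node2).
signed(node2) first appears in round 3.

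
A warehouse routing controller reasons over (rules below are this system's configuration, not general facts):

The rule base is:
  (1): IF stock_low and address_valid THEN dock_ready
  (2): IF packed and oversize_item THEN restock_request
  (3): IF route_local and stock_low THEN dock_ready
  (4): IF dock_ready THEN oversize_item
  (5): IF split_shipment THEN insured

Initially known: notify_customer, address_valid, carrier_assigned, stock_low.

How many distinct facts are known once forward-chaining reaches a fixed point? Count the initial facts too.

Round 1 fires (1), giving dock_ready.
Round 2 fires (4), giving oversize_item.
Closure: {address_valid, carrier_assigned, dock_ready, notify_customer, oversize_item, stock_low} — 6 facts.

6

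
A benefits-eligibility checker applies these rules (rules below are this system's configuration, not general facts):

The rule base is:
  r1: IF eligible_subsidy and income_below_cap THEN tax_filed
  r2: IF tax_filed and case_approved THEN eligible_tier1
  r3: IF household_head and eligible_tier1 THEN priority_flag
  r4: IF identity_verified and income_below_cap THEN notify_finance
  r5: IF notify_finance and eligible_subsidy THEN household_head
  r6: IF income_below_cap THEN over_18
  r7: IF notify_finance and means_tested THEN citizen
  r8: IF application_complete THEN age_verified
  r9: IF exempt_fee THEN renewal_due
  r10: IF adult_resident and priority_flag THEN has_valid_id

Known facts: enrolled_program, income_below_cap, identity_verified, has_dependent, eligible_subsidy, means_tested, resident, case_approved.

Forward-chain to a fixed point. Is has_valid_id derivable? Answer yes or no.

no

[1] r1 [IF eligible_subsidy and income_below_cap THEN tax_filed]; r4 [IF identity_verified and income_below_cap THEN notify_finance]; r6 [IF income_below_cap THEN over_18]. ⇒ new: tax_filed, notify_finance, over_18.
[2] r2 [IF tax_filed and case_approved THEN eligible_tier1]; r5 [IF notify_finance and eligible_subsidy THEN household_head]; r7 [IF notify_finance and means_tested THEN citizen]. ⇒ new: eligible_tier1, household_head, citizen.
[3] r3 [IF household_head and eligible_tier1 THEN priority_flag]. ⇒ new: priority_flag.
Fixed point reached. has_valid_id is concluded only by r10; r10 needs adult_resident (never derived).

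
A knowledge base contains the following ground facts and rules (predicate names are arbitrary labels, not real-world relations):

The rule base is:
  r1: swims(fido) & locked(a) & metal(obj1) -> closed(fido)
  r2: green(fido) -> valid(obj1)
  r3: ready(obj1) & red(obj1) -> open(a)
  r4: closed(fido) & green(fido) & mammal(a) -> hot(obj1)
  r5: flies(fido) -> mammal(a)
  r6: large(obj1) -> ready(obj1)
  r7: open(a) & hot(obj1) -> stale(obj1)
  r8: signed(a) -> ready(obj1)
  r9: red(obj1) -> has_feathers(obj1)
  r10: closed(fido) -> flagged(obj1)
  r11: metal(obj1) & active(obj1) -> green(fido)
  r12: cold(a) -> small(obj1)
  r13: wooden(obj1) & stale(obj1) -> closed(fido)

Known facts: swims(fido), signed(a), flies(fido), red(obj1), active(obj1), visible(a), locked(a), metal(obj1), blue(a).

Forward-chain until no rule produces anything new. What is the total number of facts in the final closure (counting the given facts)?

19

Round 1 fires r1, r5, r8, r9, r11, giving closed(fido), mammal(a), ready(obj1), has_feathers(obj1), green(fido).
Round 2 fires r2, r3, r4, r10, giving valid(obj1), open(a), hot(obj1), flagged(obj1).
Round 3 fires r7, giving stale(obj1).
Closure: {active(obj1), blue(a), closed(fido), flagged(obj1), flies(fido), green(fido), has_feathers(obj1), hot(obj1), locked(a), mammal(a), metal(obj1), open(a), ready(obj1), red(obj1), signed(a), stale(obj1), swims(fido), valid(obj1), visible(a)} — 19 facts.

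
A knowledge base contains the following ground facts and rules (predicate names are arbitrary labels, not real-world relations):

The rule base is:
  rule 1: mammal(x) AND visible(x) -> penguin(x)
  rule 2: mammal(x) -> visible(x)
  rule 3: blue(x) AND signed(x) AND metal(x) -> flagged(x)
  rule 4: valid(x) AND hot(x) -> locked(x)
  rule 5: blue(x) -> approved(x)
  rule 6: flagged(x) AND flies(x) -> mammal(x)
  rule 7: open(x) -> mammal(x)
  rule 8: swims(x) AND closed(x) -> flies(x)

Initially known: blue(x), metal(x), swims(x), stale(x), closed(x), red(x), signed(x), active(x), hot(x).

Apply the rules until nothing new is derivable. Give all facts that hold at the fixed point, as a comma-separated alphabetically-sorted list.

[1] rule 3 [blue(x) AND signed(x) AND metal(x) -> flagged(x)]; rule 5 [blue(x) -> approved(x)]; rule 8 [swims(x) AND closed(x) -> flies(x)]. ⇒ new: flagged(x), approved(x), flies(x).
[2] rule 6 [flagged(x) AND flies(x) -> mammal(x)]. ⇒ new: mammal(x).
[3] rule 2 [mammal(x) -> visible(x)]. ⇒ new: visible(x).
[4] rule 1 [mammal(x) AND visible(x) -> penguin(x)]. ⇒ new: penguin(x).

active(x), approved(x), blue(x), closed(x), flagged(x), flies(x), hot(x), mammal(x), metal(x), penguin(x), red(x), signed(x), stale(x), swims(x), visible(x)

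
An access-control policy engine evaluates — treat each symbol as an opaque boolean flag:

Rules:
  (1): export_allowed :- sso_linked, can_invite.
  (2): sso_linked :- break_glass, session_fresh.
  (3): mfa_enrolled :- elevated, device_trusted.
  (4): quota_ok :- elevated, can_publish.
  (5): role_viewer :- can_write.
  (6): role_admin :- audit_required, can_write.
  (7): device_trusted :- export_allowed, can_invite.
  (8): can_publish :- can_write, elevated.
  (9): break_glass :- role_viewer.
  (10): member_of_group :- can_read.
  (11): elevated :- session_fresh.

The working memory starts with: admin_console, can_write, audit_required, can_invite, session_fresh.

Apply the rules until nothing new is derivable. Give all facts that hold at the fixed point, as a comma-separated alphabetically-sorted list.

Round 1 fires (5), (6), (11), giving role_viewer, role_admin, elevated.
Round 2 fires (8), (9), giving can_publish, break_glass.
Round 3 fires (2), (4), giving sso_linked, quota_ok.
Round 4 fires (1), giving export_allowed.
Round 5 fires (7), giving device_trusted.
Round 6 fires (3), giving mfa_enrolled.

admin_console, audit_required, break_glass, can_invite, can_publish, can_write, device_trusted, elevated, export_allowed, mfa_enrolled, quota_ok, role_admin, role_viewer, session_fresh, sso_linked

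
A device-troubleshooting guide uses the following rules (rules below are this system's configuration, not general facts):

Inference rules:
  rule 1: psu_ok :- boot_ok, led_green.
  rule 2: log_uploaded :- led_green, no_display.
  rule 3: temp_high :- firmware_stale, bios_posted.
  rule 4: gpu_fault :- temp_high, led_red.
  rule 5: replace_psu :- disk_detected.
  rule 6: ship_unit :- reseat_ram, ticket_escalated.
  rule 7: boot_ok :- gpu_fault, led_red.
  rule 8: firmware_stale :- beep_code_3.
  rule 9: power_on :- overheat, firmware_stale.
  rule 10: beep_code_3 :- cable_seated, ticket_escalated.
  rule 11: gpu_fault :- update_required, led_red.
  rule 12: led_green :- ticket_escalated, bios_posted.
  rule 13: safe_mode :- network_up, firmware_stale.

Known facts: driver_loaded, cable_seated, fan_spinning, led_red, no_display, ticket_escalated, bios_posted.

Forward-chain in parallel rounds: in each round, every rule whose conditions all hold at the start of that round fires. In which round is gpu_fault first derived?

4

Round 1: rule 10 [beep_code_3 :- cable_seated, ticket_escalated.]; rule 12 [led_green :- ticket_escalated, bios_posted.]. New: beep_code_3, led_green.
Round 2: rule 2 [log_uploaded :- led_green, no_display.]; rule 8 [firmware_stale :- beep_code_3.]. New: log_uploaded, firmware_stale.
Round 3: rule 3 [temp_high :- firmware_stale, bios_posted.]. New: temp_high.
Round 4: rule 4 [gpu_fault :- temp_high, led_red.]. New: gpu_fault.
gpu_fault first appears in round 4.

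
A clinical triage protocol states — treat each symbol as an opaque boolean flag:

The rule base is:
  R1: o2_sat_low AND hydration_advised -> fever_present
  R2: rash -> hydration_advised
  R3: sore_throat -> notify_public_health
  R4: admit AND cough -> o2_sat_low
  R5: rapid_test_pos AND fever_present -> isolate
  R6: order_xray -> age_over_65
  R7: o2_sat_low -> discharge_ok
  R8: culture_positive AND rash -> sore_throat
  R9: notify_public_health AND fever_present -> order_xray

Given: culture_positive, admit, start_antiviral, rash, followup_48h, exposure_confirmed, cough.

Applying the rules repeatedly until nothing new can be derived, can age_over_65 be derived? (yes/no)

[1] R2 [rash -> hydration_advised]; R4 [admit AND cough -> o2_sat_low]; R8 [culture_positive AND rash -> sore_throat]. ⇒ new: hydration_advised, o2_sat_low, sore_throat.
[2] R1 [o2_sat_low AND hydration_advised -> fever_present]; R3 [sore_throat -> notify_public_health]; R7 [o2_sat_low -> discharge_ok]. ⇒ new: fever_present, notify_public_health, discharge_ok.
[3] R9 [notify_public_health AND fever_present -> order_xray]. ⇒ new: order_xray.
[4] R6 [order_xray -> age_over_65]. ⇒ new: age_over_65.
age_over_65 appears in round 4, so it is derivable.

yes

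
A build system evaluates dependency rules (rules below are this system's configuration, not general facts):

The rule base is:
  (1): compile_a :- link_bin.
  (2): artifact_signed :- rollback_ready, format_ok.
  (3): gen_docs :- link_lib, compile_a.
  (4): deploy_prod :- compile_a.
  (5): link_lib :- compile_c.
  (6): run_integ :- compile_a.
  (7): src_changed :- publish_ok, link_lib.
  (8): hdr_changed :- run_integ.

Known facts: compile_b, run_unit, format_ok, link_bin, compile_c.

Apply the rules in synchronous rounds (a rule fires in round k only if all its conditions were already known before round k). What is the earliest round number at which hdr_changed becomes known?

Round 1: (1) [compile_a :- link_bin.]; (5) [link_lib :- compile_c.]. New: compile_a, link_lib.
Round 2: (3) [gen_docs :- link_lib, compile_a.]; (4) [deploy_prod :- compile_a.]; (6) [run_integ :- compile_a.]. New: gen_docs, deploy_prod, run_integ.
Round 3: (8) [hdr_changed :- run_integ.]. New: hdr_changed.
hdr_changed first appears in round 3.

3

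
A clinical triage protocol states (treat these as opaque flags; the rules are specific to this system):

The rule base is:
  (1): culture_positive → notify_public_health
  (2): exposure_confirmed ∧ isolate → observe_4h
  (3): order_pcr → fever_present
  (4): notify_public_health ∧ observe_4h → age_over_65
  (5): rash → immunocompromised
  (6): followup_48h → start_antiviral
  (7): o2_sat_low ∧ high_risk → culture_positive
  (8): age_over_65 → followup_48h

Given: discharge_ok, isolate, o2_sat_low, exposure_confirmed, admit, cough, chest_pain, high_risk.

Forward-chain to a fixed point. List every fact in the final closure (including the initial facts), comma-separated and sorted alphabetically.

admit, age_over_65, chest_pain, cough, culture_positive, discharge_ok, exposure_confirmed, followup_48h, high_risk, isolate, notify_public_health, o2_sat_low, observe_4h, start_antiviral

Round 1 fires (2), (7), giving observe_4h, culture_positive.
Round 2 fires (1), giving notify_public_health.
Round 3 fires (4), giving age_over_65.
Round 4 fires (8), giving followup_48h.
Round 5 fires (6), giving start_antiviral.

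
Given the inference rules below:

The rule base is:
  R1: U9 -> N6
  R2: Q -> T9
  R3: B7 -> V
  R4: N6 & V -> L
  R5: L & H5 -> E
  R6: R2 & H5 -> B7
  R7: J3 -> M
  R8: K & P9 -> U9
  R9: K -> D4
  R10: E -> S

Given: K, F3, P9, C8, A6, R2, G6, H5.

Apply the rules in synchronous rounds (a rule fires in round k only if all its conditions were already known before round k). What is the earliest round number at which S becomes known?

5

Round 1: R6 [R2 & H5 -> B7]; R8 [K & P9 -> U9]; R9 [K -> D4]. Adds B7, U9, D4.
Round 2: R1 [U9 -> N6]; R3 [B7 -> V]. Adds N6, V.
Round 3: R4 [N6 & V -> L]. Adds L.
Round 4: R5 [L & H5 -> E]. Adds E.
Round 5: R10 [E -> S]. Adds S.
S first appears in round 5.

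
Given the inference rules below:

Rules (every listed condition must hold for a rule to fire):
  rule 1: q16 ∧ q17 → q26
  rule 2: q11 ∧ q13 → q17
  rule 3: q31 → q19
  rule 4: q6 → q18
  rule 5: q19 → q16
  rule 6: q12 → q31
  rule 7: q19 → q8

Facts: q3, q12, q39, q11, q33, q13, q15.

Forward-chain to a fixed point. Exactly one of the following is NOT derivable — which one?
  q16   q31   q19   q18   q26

Round 1 — rule 2, rule 6, derive q17, q31.
Round 2 — rule 3, derive q19.
Round 3 — rule 5, rule 7, derive q16, q8.
Round 4 — rule 1, derive q26.
Derived: q16 (round 3), q31 (round 1), q19 (round 2), q26 (round 4). q18 never appears in any round.

q18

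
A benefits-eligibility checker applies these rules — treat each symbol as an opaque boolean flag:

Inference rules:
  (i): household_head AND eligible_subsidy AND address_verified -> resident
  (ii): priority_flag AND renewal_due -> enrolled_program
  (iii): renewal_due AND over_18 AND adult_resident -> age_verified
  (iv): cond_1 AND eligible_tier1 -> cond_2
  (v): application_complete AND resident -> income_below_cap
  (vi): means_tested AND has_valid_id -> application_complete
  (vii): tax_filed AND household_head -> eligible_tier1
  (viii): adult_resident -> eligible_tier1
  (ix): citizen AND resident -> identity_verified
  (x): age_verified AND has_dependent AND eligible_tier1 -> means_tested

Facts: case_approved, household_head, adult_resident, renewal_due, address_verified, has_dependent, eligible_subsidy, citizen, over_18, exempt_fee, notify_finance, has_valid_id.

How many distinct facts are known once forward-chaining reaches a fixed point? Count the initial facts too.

Round 1 — (i), (iii), (viii), derive resident, age_verified, eligible_tier1.
Round 2 — (ix), (x), derive identity_verified, means_tested.
Round 3 — (vi), derive application_complete.
Round 4 — (v), derive income_below_cap.
Closure: {address_verified, adult_resident, age_verified, application_complete, case_approved, citizen, eligible_subsidy, eligible_tier1, exempt_fee, has_dependent, has_valid_id, household_head, identity_verified, income_below_cap, means_tested, notify_finance, over_18, renewal_due, resident} — 19 facts.

19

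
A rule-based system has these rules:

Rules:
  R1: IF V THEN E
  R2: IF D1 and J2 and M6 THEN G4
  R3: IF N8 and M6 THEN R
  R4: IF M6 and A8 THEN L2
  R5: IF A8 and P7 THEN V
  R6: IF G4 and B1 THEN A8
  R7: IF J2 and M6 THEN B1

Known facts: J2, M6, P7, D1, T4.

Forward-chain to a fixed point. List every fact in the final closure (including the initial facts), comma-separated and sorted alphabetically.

A8, B1, D1, E, G4, J2, L2, M6, P7, T4, V

Round 1: R2 [IF D1 and J2 and M6 THEN G4]; R7 [IF J2 and M6 THEN B1]. Adds G4, B1.
Round 2: R6 [IF G4 and B1 THEN A8]. Adds A8.
Round 3: R4 [IF M6 and A8 THEN L2]; R5 [IF A8 and P7 THEN V]. Adds L2, V.
Round 4: R1 [IF V THEN E]. Adds E.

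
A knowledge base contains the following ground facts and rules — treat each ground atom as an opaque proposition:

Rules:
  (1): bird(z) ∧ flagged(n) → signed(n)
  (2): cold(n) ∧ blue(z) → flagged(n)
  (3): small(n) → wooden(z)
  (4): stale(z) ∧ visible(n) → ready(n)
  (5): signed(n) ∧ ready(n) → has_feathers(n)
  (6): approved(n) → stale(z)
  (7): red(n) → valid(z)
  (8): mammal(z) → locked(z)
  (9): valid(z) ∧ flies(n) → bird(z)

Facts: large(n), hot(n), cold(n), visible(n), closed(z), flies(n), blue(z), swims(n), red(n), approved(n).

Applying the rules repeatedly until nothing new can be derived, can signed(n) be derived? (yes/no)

Round 1: (2) [cold(n) ∧ blue(z) → flagged(n)]; (6) [approved(n) → stale(z)]; (7) [red(n) → valid(z)]. Adds flagged(n), stale(z), valid(z).
Round 2: (4) [stale(z) ∧ visible(n) → ready(n)]; (9) [valid(z) ∧ flies(n) → bird(z)]. Adds ready(n), bird(z).
Round 3: (1) [bird(z) ∧ flagged(n) → signed(n)]. Adds signed(n).
Round 4: (5) [signed(n) ∧ ready(n) → has_feathers(n)]. Adds has_feathers(n).
signed(n) appears in round 3, so it is derivable.

yes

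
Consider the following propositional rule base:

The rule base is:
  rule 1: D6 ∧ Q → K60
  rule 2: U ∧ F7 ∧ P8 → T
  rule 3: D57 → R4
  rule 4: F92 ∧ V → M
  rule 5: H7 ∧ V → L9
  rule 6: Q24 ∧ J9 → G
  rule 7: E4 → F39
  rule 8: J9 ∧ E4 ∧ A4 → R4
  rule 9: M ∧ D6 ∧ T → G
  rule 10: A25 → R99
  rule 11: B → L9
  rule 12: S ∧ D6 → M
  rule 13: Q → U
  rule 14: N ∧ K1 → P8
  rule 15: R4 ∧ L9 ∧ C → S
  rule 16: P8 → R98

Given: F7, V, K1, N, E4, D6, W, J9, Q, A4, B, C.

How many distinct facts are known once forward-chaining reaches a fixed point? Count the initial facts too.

23

Round 1: rule 1 [D6 ∧ Q → K60]; rule 7 [E4 → F39]; rule 8 [J9 ∧ E4 ∧ A4 → R4]; rule 11 [B → L9]; rule 13 [Q → U]; rule 14 [N ∧ K1 → P8]. New: K60, F39, R4, L9, U, P8.
Round 2: rule 2 [U ∧ F7 ∧ P8 → T]; rule 15 [R4 ∧ L9 ∧ C → S]; rule 16 [P8 → R98]. New: T, S, R98.
Round 3: rule 12 [S ∧ D6 → M]. New: M.
Round 4: rule 9 [M ∧ D6 ∧ T → G]. New: G.
Closure: {A4, B, C, D6, E4, F39, F7, G, J9, K1, K60, L9, M, N, P8, Q, R4, R98, S, T, U, V, W} — 23 facts.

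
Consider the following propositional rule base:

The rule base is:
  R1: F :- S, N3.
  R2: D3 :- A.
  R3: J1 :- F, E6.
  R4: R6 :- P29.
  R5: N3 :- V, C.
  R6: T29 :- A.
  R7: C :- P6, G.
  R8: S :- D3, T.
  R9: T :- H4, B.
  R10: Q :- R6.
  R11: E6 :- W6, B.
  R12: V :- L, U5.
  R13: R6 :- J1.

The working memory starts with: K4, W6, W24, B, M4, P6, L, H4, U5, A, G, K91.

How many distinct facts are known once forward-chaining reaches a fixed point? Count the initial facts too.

24

Round 1: R2 [D3 :- A.]; R6 [T29 :- A.]; R7 [C :- P6, G.]; R9 [T :- H4, B.]; R11 [E6 :- W6, B.]; R12 [V :- L, U5.]. Adds D3, T29, C, T, E6, V.
Round 2: R5 [N3 :- V, C.]; R8 [S :- D3, T.]. Adds N3, S.
Round 3: R1 [F :- S, N3.]. Adds F.
Round 4: R3 [J1 :- F, E6.]. Adds J1.
Round 5: R13 [R6 :- J1.]. Adds R6.
Round 6: R10 [Q :- R6.]. Adds Q.
Closure: {A, B, C, D3, E6, F, G, H4, J1, K4, K91, L, M4, N3, P6, Q, R6, S, T, T29, U5, V, W24, W6} — 24 facts.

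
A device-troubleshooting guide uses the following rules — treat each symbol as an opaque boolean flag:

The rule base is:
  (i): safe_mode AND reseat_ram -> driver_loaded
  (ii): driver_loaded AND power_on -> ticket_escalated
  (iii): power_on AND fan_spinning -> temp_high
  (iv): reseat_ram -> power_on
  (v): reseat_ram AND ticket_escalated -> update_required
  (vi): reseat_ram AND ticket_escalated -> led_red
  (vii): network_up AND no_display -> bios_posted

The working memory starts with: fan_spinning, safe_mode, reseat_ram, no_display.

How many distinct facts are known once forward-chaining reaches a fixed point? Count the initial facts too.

10

Round 1: (i) [safe_mode AND reseat_ram -> driver_loaded]; (iv) [reseat_ram -> power_on]. New: driver_loaded, power_on.
Round 2: (ii) [driver_loaded AND power_on -> ticket_escalated]; (iii) [power_on AND fan_spinning -> temp_high]. New: ticket_escalated, temp_high.
Round 3: (v) [reseat_ram AND ticket_escalated -> update_required]; (vi) [reseat_ram AND ticket_escalated -> led_red]. New: update_required, led_red.
Closure: {driver_loaded, fan_spinning, led_red, no_display, power_on, reseat_ram, safe_mode, temp_high, ticket_escalated, update_required} — 10 facts.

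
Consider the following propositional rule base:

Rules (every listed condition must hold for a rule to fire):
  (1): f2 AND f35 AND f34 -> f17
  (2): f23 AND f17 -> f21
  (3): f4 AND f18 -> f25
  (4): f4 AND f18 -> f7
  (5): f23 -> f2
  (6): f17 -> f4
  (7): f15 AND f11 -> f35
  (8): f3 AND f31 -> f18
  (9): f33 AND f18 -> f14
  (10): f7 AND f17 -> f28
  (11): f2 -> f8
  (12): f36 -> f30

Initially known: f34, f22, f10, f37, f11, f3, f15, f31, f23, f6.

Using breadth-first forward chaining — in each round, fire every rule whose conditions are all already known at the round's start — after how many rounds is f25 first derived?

4

Round 1 — (5), (7), (8), derive f2, f35, f18.
Round 2 — (1), (11), derive f17, f8.
Round 3 — (2), (6), derive f21, f4.
Round 4 — (3), (4), derive f25, f7.
f25 first appears in round 4.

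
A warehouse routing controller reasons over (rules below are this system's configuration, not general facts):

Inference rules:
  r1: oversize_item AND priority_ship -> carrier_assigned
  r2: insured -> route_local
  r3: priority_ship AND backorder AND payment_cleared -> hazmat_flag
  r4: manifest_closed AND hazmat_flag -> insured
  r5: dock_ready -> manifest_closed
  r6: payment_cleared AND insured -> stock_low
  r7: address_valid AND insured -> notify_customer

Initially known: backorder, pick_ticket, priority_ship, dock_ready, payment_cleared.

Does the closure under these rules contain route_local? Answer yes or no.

yes

Round 1: r3 [priority_ship AND backorder AND payment_cleared -> hazmat_flag]; r5 [dock_ready -> manifest_closed]. Adds hazmat_flag, manifest_closed.
Round 2: r4 [manifest_closed AND hazmat_flag -> insured]. Adds insured.
Round 3: r2 [insured -> route_local]; r6 [payment_cleared AND insured -> stock_low]. Adds route_local, stock_low.
route_local appears in round 3, so it is derivable.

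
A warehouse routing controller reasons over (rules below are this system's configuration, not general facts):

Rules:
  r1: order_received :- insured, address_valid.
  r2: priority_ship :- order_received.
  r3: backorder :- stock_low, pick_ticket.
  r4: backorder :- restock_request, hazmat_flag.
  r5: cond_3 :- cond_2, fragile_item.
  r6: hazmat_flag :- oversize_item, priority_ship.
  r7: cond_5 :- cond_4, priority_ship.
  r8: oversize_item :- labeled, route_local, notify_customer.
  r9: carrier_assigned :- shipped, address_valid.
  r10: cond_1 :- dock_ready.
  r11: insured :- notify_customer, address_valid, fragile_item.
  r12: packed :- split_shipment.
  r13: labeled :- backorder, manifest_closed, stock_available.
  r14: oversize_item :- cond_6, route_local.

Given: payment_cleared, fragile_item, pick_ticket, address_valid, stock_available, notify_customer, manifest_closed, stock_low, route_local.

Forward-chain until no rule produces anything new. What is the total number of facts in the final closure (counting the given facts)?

Round 1 fires r3, r11, giving backorder, insured.
Round 2 fires r1, r13, giving order_received, labeled.
Round 3 fires r2, r8, giving priority_ship, oversize_item.
Round 4 fires r6, giving hazmat_flag.
Closure: {address_valid, backorder, fragile_item, hazmat_flag, insured, labeled, manifest_closed, notify_customer, order_received, oversize_item, payment_cleared, pick_ticket, priority_ship, route_local, stock_available, stock_low} — 16 facts.

16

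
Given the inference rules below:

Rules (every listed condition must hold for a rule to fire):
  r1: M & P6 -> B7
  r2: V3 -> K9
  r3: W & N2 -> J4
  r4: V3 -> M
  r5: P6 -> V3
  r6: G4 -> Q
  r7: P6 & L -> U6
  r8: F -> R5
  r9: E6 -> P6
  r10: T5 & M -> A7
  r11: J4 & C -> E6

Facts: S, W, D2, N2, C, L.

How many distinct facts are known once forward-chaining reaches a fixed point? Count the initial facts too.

Round 1 — r3, derive J4.
Round 2 — r11, derive E6.
Round 3 — r9, derive P6.
Round 4 — r5, r7, derive V3, U6.
Round 5 — r2, r4, derive K9, M.
Round 6 — r1, derive B7.
Closure: {B7, C, D2, E6, J4, K9, L, M, N2, P6, S, U6, V3, W} — 14 facts.

14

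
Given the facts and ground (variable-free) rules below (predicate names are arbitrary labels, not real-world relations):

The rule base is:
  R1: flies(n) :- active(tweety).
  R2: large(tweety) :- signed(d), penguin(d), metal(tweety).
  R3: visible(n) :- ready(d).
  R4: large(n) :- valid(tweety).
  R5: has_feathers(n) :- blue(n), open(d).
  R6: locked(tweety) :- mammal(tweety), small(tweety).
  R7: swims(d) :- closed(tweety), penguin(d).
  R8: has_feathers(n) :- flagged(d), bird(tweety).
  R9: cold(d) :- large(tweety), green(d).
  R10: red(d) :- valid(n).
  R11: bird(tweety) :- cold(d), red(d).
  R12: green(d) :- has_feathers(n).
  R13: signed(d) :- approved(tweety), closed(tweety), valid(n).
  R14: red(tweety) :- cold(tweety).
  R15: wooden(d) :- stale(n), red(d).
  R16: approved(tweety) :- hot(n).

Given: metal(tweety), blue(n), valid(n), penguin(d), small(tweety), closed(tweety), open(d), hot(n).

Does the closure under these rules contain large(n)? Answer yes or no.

Round 1: R5 [has_feathers(n) :- blue(n), open(d).]; R7 [swims(d) :- closed(tweety), penguin(d).]; R10 [red(d) :- valid(n).]; R16 [approved(tweety) :- hot(n).]. Adds has_feathers(n), swims(d), red(d), approved(tweety).
Round 2: R12 [green(d) :- has_feathers(n).]; R13 [signed(d) :- approved(tweety), closed(tweety), valid(n).]. Adds green(d), signed(d).
Round 3: R2 [large(tweety) :- signed(d), penguin(d), metal(tweety).]. Adds large(tweety).
Round 4: R9 [cold(d) :- large(tweety), green(d).]. Adds cold(d).
Round 5: R11 [bird(tweety) :- cold(d), red(d).]. Adds bird(tweety).
Fixed point reached. large(n) is concluded only by R4; R4 needs valid(tweety) (never derived).

no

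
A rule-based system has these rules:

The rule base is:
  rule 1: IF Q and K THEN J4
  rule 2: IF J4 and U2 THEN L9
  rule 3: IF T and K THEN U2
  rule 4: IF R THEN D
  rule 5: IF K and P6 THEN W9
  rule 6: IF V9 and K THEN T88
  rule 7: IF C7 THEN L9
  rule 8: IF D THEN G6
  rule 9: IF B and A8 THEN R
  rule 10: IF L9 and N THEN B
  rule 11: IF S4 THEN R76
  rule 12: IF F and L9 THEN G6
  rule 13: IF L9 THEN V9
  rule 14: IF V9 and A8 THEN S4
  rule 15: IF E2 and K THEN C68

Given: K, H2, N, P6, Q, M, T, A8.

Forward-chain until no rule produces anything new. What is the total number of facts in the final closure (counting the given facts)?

[1] rule 1 [IF Q and K THEN J4]; rule 3 [IF T and K THEN U2]; rule 5 [IF K and P6 THEN W9]. ⇒ new: J4, U2, W9.
[2] rule 2 [IF J4 and U2 THEN L9]. ⇒ new: L9.
[3] rule 10 [IF L9 and N THEN B]; rule 13 [IF L9 THEN V9]. ⇒ new: B, V9.
[4] rule 6 [IF V9 and K THEN T88]; rule 9 [IF B and A8 THEN R]; rule 14 [IF V9 and A8 THEN S4]. ⇒ new: T88, R, S4.
[5] rule 4 [IF R THEN D]; rule 11 [IF S4 THEN R76]. ⇒ new: D, R76.
[6] rule 8 [IF D THEN G6]. ⇒ new: G6.
Closure: {A8, B, D, G6, H2, J4, K, L9, M, N, P6, Q, R, R76, S4, T, T88, U2, V9, W9} — 20 facts.

20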